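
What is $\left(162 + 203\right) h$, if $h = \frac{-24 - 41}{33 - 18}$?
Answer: $- \frac{4745}{3} \approx -1581.7$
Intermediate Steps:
$h = - \frac{13}{3}$ ($h = - \frac{65}{15} = \left(-65\right) \frac{1}{15} = - \frac{13}{3} \approx -4.3333$)
$\left(162 + 203\right) h = \left(162 + 203\right) \left(- \frac{13}{3}\right) = 365 \left(- \frac{13}{3}\right) = - \frac{4745}{3}$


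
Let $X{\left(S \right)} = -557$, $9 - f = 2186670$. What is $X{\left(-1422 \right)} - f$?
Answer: $2186104$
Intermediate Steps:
$f = -2186661$ ($f = 9 - 2186670 = -2186661$)
$X{\left(-1422 \right)} - f = -557 - -2186661 = -557 + 2186661 = 2186104$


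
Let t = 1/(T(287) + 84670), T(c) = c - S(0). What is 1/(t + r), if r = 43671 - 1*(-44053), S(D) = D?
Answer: 84957/7452767869 ≈ 1.1399e-5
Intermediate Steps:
r = 87724 (r = 43671 + 44053 = 87724)
T(c) = c (T(c) = c - 1*0 = c + 0 = c)
t = 1/84957 (t = 1/(287 + 84670) = 1/84957 ≈ 1.1771e-5)
1/(t + r) = 1/(1/84957 + 87724) = 1/(7452767869/84957) = 84957/7452767869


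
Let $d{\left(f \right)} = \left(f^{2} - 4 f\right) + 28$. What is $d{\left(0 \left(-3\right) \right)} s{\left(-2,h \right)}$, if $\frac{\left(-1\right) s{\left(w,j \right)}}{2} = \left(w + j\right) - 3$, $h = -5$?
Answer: $560$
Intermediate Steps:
$s{\left(w,j \right)} = 6 - 2 j - 2 w$ ($s{\left(w,j \right)} = - 2 \left(\left(w + j\right) - 3\right) = - 2 \left(\left(j + w\right) - 3\right) = - 2 \left(-3 + j + w\right) = 6 - 2 j - 2 w$)
$d{\left(f \right)} = 28 + f^{2} - 4 f$
$d{\left(0 \left(-3\right) \right)} s{\left(-2,h \right)} = \left(28 + \left(0 \left(-3\right)\right)^{2} - 4 \cdot 0 \left(-3\right)\right) \left(6 - -10 - -4\right) = \left(28 + 0^{2} - 0\right) \left(6 + 10 + 4\right) = \left(28 + 0 + 0\right) 20 = 28 \cdot 20 = 560$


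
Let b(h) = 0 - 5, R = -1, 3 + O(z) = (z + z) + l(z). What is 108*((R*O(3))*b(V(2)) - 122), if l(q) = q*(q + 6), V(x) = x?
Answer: 3024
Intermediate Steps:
l(q) = q*(6 + q)
O(z) = -3 + 2*z + z*(6 + z) (O(z) = -3 + ((z + z) + z*(6 + z)) = -3 + (2*z + z*(6 + z)) = -3 + 2*z + z*(6 + z))
b(h) = -5
108*((R*O(3))*b(V(2)) - 122) = 108*(-(-3 + 3² + 8*3)*(-5) - 122) = 108*(-(-3 + 9 + 24)*(-5) - 122) = 108*(-1*30*(-5) - 122) = 108*(-30*(-5) - 122) = 108*(150 - 122) = 108*28 = 3024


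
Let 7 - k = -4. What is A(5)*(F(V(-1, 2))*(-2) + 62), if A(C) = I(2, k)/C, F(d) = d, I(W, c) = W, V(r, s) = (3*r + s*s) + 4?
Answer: 104/5 ≈ 20.800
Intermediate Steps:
k = 11 (k = 7 - 1*(-4) = 7 + 4 = 11)
V(r, s) = 4 + s² + 3*r (V(r, s) = (3*r + s²) + 4 = (s² + 3*r) + 4 = 4 + s² + 3*r)
A(C) = 2/C
A(5)*(F(V(-1, 2))*(-2) + 62) = (2/5)*((4 + 2² + 3*(-1))*(-2) + 62) = (2*(⅕))*((4 + 4 - 3)*(-2) + 62) = 2*(5*(-2) + 62)/5 = 2*(-10 + 62)/5 = (⅖)*52 = 104/5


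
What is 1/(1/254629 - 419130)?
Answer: -254629/106722652769 ≈ -2.3859e-6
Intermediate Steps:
1/(1/254629 - 419130) = 1/(-106722652769/254629) = -254629/106722652769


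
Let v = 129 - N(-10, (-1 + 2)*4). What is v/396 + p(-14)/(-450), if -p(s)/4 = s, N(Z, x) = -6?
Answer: 2143/9900 ≈ 0.21646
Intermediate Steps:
p(s) = -4*s
v = 135 (v = 129 - 1*(-6) = 129 + 6 = 135)
v/396 + p(-14)/(-450) = 135/396 - 4*(-14)/(-450) = 135*(1/396) + 56*(-1/450) = 15/44 - 28/225 = 2143/9900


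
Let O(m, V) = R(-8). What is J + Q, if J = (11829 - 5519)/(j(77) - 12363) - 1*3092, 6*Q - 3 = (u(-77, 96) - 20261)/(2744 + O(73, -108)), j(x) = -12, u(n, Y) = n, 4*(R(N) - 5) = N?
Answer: -42060847253/13597650 ≈ -3093.2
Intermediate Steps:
R(N) = 5 + N/4
O(m, V) = 3 (O(m, V) = 5 + (¼)*(-8) = 5 - 2 = 3)
Q = -12097/16482 (Q = ½ + ((-77 - 20261)/(2744 + 3))/6 = ½ + (-20338/2747)/6 = ½ + (-20338*1/2747)/6 = ½ + (⅙)*(-20338/2747) = ½ - 10169/8241 = -12097/16482 ≈ -0.73395)
J = -7653962/2475 (J = (11829 - 5519)/(-12 - 12363) - 1*3092 = 6310/(-12375) - 3092 = 6310*(-1/12375) - 3092 = -1262/2475 - 3092 = -7653962/2475 ≈ -3092.5)
J + Q = -7653962/2475 - 12097/16482 = -42060847253/13597650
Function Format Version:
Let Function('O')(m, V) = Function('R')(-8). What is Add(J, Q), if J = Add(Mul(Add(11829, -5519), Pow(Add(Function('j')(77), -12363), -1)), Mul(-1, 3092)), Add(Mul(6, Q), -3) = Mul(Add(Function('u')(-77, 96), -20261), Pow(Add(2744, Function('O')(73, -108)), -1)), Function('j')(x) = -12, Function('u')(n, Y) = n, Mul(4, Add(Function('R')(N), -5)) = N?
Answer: Rational(-42060847253, 13597650) ≈ -3093.2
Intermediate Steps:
Function('R')(N) = Add(5, Mul(Rational(1, 4), N))
Function('O')(m, V) = 3 (Function('O')(m, V) = Add(5, Mul(Rational(1, 4), -8)) = Add(5, -2) = 3)
Q = Rational(-12097, 16482) (Q = Add(Rational(1, 2), Mul(Rational(1, 6), Mul(Add(-77, -20261), Pow(Add(2744, 3), -1)))) = Add(Rational(1, 2), Mul(Rational(1, 6), Mul(-20338, Pow(2747, -1)))) = Add(Rational(1, 2), Mul(Rational(1, 6), Mul(-20338, Rational(1, 2747)))) = Add(Rational(1, 2), Mul(Rational(1, 6), Rational(-20338, 2747))) = Add(Rational(1, 2), Rational(-10169, 8241)) = Rational(-12097, 16482) ≈ -0.73395)
J = Rational(-7653962, 2475) (J = Add(Mul(Add(11829, -5519), Pow(Add(-12, -12363), -1)), Mul(-1, 3092)) = Add(Mul(6310, Pow(-12375, -1)), -3092) = Add(Mul(6310, Rational(-1, 12375)), -3092) = Add(Rational(-1262, 2475), -3092) = Rational(-7653962, 2475) ≈ -3092.5)
Add(J, Q) = Add(Rational(-7653962, 2475), Rational(-12097, 16482)) = Rational(-42060847253, 13597650)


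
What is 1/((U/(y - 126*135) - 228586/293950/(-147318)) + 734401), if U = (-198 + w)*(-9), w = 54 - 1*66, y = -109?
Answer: 370661667352950/272214258245231250317 ≈ 1.3617e-6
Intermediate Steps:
w = -12 (w = 54 - 66 = -12)
U = 1890 (U = (-198 - 12)*(-9) = -210*(-9) = 1890)
1/((U/(y - 126*135) - 228586/293950/(-147318)) + 734401) = 1/((1890/(-109 - 126*135) - 228586/293950/(-147318)) + 734401) = 1/((1890/(-109 - 17010) - 228586*1/293950*(-1/147318)) + 734401) = 1/((1890/(-17119) - 114293/146975*(-1/147318)) + 734401) = 1/((1890*(-1/17119) + 114293/21652063050) + 734401) = 1/((-1890/17119 + 114293/21652063050) + 734401) = 1/(-40920442582633/370661667352950 + 734401) = 1/(272214258245231250317/370661667352950) = 370661667352950/272214258245231250317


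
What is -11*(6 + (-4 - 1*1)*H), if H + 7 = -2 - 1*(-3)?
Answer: -396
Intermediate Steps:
H = -6 (H = -7 + (-2 - 1*(-3)) = -7 + (-2 + 3) = -7 + 1 = -6)
-11*(6 + (-4 - 1*1)*H) = -11*(6 + (-4 - 1*1)*(-6)) = -11*(6 + (-4 - 1)*(-6)) = -11*(6 - 5*(-6)) = -11*(6 + 30) = -11*36 = -396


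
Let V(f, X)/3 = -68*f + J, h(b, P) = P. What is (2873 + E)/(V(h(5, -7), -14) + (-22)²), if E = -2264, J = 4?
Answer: 609/1924 ≈ 0.31653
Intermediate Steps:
V(f, X) = 12 - 204*f (V(f, X) = 3*(-68*f + 4) = 3*(4 - 68*f) = 12 - 204*f)
(2873 + E)/(V(h(5, -7), -14) + (-22)²) = (2873 - 2264)/((12 - 204*(-7)) + (-22)²) = 609/((12 + 1428) + 484) = 609/(1440 + 484) = 609/1924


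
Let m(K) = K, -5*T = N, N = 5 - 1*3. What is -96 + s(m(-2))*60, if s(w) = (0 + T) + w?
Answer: -240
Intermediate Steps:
N = 2 (N = 5 - 3 = 2)
T = -2/5 (T = -1/5*2 = -2/5 ≈ -0.40000)
s(w) = -2/5 + w (s(w) = (0 - 2/5) + w = -2/5 + w)
-96 + s(m(-2))*60 = -96 + (-2/5 - 2)*60 = -96 - 12/5*60 = -96 - 144 = -240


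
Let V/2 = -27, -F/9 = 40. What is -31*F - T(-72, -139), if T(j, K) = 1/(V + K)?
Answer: 2153881/193 ≈ 11160.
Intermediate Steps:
F = -360 (F = -9*40 = -360)
V = -54 (V = 2*(-27) = -54)
T(j, K) = 1/(-54 + K)
-31*F - T(-72, -139) = -31*(-360) - 1/(-54 - 139) = 11160 - 1/(-193) = 11160 - 1*(-1/193) = 11160 + 1/193 = 2153881/193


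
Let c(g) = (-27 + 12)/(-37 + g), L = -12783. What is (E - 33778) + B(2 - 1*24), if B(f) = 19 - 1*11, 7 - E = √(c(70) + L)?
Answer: -33763 - I*√1546798/11 ≈ -33763.0 - 113.06*I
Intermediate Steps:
c(g) = -15/(-37 + g)
E = 7 - I*√1546798/11 (E = 7 - √(-15/(-37 + 70) - 12783) = 7 - √(-15/33 - 12783) = 7 - √(-15*1/33 - 12783) = 7 - √(-5/11 - 12783) = 7 - √(-140618/11) = 7 - I*√1546798/11 ≈ 7.0 - 113.06*I)
B(f) = 8 (B(f) = 19 - 11 = 8)
(E - 33778) + B(2 - 1*24) = ((7 - I*√1546798/11) - 33778) + 8 = (-33771 - I*√1546798/11) + 8 = -33763 - I*√1546798/11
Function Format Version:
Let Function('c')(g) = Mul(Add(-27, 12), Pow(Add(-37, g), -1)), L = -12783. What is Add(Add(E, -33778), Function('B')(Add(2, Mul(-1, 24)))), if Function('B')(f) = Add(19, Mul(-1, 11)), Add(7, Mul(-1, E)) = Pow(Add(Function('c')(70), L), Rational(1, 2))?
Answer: Add(-33763, Mul(Rational(-1, 11), I, Pow(1546798, Rational(1, 2)))) ≈ Add(-33763., Mul(-113.06, I))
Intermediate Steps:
Function('c')(g) = Mul(-15, Pow(Add(-37, g), -1))
E = Add(7, Mul(Rational(-1, 11), I, Pow(1546798, Rational(1, 2)))) (E = Add(7, Mul(-1, Pow(Add(Mul(-15, Pow(Add(-37, 70), -1)), -12783), Rational(1, 2)))) = Add(7, Mul(-1, Pow(Add(Mul(-15, Pow(33, -1)), -12783), Rational(1, 2)))) = Add(7, Mul(-1, Pow(Add(Mul(-15, Rational(1, 33)), -12783), Rational(1, 2)))) = Add(7, Mul(-1, Pow(Add(Rational(-5, 11), -12783), Rational(1, 2)))) = Add(7, Mul(-1, Pow(Rational(-140618, 11), Rational(1, 2)))) = Add(7, Mul(-1, Mul(Rational(1, 11), I, Pow(1546798, Rational(1, 2))))) = Add(7, Mul(Rational(-1, 11), I, Pow(1546798, Rational(1, 2)))) ≈ Add(7.0000, Mul(-113.06, I)))
Function('B')(f) = 8 (Function('B')(f) = Add(19, -11) = 8)
Add(Add(E, -33778), Function('B')(Add(2, Mul(-1, 24)))) = Add(Add(Add(7, Mul(Rational(-1, 11), I, Pow(1546798, Rational(1, 2)))), -33778), 8) = Add(Add(-33771, Mul(Rational(-1, 11), I, Pow(1546798, Rational(1, 2)))), 8) = Add(-33763, Mul(Rational(-1, 11), I, Pow(1546798, Rational(1, 2))))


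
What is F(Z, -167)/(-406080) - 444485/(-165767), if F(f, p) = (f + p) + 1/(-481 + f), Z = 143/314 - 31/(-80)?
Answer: 93020841608215792949/34686059496275174400 ≈ 2.6818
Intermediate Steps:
Z = 10587/12560 (Z = 143*(1/314) - 31*(-1/80) = 143/314 + 31/80 = 10587/12560 ≈ 0.84291)
F(f, p) = f + p + 1/(-481 + f)
F(Z, -167)/(-406080) - 444485/(-165767) = ((1 + (10587/12560)² - 481*10587/12560 - 481*(-167) + (10587/12560)*(-167))/(-481 + 10587/12560))/(-406080) - 444485/(-165767) = ((1 + 112084569/157753600 - 5092347/12560 + 80327 - 1768029/12560)/(-6030773/12560))*(-1/406080) - 444485*(-1/165767) = -12560/6030773*12585976942809/157753600*(-1/406080) + 444485/165767 = -12585976942809/75746508880*(-1/406080) + 444485/165767 = 4195325647603/10253047441996800 + 444485/165767 = 93020841608215792949/34686059496275174400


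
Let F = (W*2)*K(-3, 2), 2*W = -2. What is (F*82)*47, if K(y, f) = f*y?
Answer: 46248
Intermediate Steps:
W = -1 (W = (1/2)*(-2) = -1)
F = 12 (F = (-1*2)*(2*(-3)) = -2*(-6) = 12)
(F*82)*47 = (12*82)*47 = 984*47 = 46248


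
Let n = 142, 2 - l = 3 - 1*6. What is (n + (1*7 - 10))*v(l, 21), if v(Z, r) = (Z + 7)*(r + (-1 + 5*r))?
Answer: 208500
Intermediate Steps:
l = 5 (l = 2 - (3 - 1*6) = 2 - (3 - 6) = 2 - 1*(-3) = 2 + 3 = 5)
v(Z, r) = (-1 + 6*r)*(7 + Z) (v(Z, r) = (7 + Z)*(-1 + 6*r) = (-1 + 6*r)*(7 + Z))
(n + (1*7 - 10))*v(l, 21) = (142 + (1*7 - 10))*(-7 - 1*5 + 42*21 + 6*5*21) = (142 + (7 - 10))*(-7 - 5 + 882 + 630) = (142 - 3)*1500 = 139*1500 = 208500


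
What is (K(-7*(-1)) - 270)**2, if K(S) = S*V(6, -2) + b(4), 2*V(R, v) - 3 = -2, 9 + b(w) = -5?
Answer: 314721/4 ≈ 78680.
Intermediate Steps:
b(w) = -14 (b(w) = -9 - 5 = -14)
V(R, v) = 1/2 (V(R, v) = 3/2 + (1/2)*(-2) = 3/2 - 1 = 1/2)
K(S) = -14 + S/2 (K(S) = S*(1/2) - 14 = S/2 - 14 = -14 + S/2)
(K(-7*(-1)) - 270)**2 = ((-14 + (-7*(-1))/2) - 270)**2 = ((-14 + (1/2)*7) - 270)**2 = ((-14 + 7/2) - 270)**2 = (-21/2 - 270)**2 = (-561/2)**2 = 314721/4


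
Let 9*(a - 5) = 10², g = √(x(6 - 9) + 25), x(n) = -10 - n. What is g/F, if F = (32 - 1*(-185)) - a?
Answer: 27*√2/1808 ≈ 0.021119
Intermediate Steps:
g = 3*√2 (g = √((-10 - (6 - 9)) + 25) = √((-10 - 1*(-3)) + 25) = √((-10 + 3) + 25) = √(-7 + 25) = √18 = 3*√2 ≈ 4.2426)
a = 145/9 (a = 5 + (⅑)*10² = 5 + (⅑)*100 = 5 + 100/9 = 145/9 ≈ 16.111)
F = 1808/9 (F = (32 - 1*(-185)) - 1*145/9 = (32 + 185) - 145/9 = 217 - 145/9 = 1808/9 ≈ 200.89)
g/F = (3*√2)/(1808/9) = (3*√2)*(9/1808) = 27*√2/1808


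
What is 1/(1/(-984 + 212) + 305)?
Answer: 772/235459 ≈ 0.0032787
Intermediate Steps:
1/(1/(-984 + 212) + 305) = 1/(1/(-772) + 305) = 1/(-1/772 + 305) = 1/(235459/772) = 772/235459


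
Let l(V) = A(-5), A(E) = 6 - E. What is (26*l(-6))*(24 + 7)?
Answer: 8866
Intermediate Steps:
l(V) = 11 (l(V) = 6 - 1*(-5) = 6 + 5 = 11)
(26*l(-6))*(24 + 7) = (26*11)*(24 + 7) = 286*31 = 8866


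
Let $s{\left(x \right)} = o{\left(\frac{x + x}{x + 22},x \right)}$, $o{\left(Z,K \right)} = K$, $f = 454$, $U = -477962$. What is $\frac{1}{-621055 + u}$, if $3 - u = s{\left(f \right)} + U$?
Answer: $- \frac{1}{143544} \approx -6.9665 \cdot 10^{-6}$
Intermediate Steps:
$s{\left(x \right)} = x$
$u = 477511$ ($u = 3 - \left(454 - 477962\right) = 3 - -477508 = 3 + 477508 = 477511$)
$\frac{1}{-621055 + u} = \frac{1}{-621055 + 477511} = \frac{1}{-143544} = - \frac{1}{143544}$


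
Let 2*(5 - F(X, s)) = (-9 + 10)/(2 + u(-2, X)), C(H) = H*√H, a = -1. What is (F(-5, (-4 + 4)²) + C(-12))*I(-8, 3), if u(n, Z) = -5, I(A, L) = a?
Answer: -31/6 + 24*I*√3 ≈ -5.1667 + 41.569*I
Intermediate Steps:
C(H) = H^(3/2)
I(A, L) = -1
F(X, s) = 31/6 (F(X, s) = 5 - (-9 + 10)/(2*(2 - 5)) = 5 - 1/(2*(-3)) = 5 - (-1)/(2*3) = 5 - ½*(-⅓) = 5 + ⅙ = 31/6)
(F(-5, (-4 + 4)²) + C(-12))*I(-8, 3) = (31/6 + (-12)^(3/2))*(-1) = (31/6 - 24*I*√3)*(-1) = -31/6 + 24*I*√3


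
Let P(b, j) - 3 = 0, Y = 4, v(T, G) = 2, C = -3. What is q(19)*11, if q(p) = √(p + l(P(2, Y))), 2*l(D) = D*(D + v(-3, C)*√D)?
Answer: 11*√(94 + 12*√3)/2 ≈ 58.926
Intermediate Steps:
P(b, j) = 3 (P(b, j) = 3 + 0 = 3)
l(D) = D*(D + 2*√D)/2 (l(D) = (D*(D + 2*√D))/2 = D*(D + 2*√D)/2)
q(p) = √(9/2 + p + 3*√3) (q(p) = √(p + (3^(3/2) + (½)*3²)) = √(p + (3*√3 + (½)*9)) = √(p + (3*√3 + 9/2)) = √(p + (9/2 + 3*√3)) = √(9/2 + p + 3*√3))
q(19)*11 = (√(18 + 4*19 + 12*√3)/2)*11 = (√(18 + 76 + 12*√3)/2)*11 = (√(94 + 12*√3)/2)*11 = 11*√(94 + 12*√3)/2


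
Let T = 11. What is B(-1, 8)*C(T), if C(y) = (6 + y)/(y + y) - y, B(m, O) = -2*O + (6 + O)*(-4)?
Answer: 8100/11 ≈ 736.36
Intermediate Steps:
B(m, O) = -24 - 6*O (B(m, O) = -2*O + (-24 - 4*O) = -24 - 6*O)
C(y) = -y + (6 + y)/(2*y) (C(y) = (6 + y)/((2*y)) - y = (6 + y)*(1/(2*y)) - y = (6 + y)/(2*y) - y = -y + (6 + y)/(2*y))
B(-1, 8)*C(T) = (-24 - 6*8)*(1/2 - 1*11 + 3/11) = (-24 - 48)*(1/2 - 11 + 3*(1/11)) = -72*(1/2 - 11 + 3/11) = -72*(-225/22) = 8100/11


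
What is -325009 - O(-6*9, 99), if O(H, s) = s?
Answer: -325108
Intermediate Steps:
-325009 - O(-6*9, 99) = -325009 - 1*99 = -325009 - 99 = -325108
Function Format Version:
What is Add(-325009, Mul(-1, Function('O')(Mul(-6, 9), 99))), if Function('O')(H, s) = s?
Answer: -325108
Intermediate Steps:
Add(-325009, Mul(-1, Function('O')(Mul(-6, 9), 99))) = Add(-325009, Mul(-1, 99)) = Add(-325009, -99) = -325108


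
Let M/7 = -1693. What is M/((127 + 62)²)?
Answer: -1693/5103 ≈ -0.33177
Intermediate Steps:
M = -11851 (M = 7*(-1693) = -11851)
M/((127 + 62)²) = -11851/(127 + 62)² = -11851/(189²) = -11851/35721 = -11851*1/35721 = -1693/5103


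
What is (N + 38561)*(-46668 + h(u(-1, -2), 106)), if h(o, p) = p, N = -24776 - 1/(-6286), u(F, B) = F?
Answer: -2017357108591/3143 ≈ -6.4186e+8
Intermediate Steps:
N = -155741935/6286 (N = -24776 - 1*(-1/6286) = -24776 + 1/6286 = -155741935/6286 ≈ -24776.)
(N + 38561)*(-46668 + h(u(-1, -2), 106)) = (-155741935/6286 + 38561)*(-46668 + 106) = (86652511/6286)*(-46562) = -2017357108591/3143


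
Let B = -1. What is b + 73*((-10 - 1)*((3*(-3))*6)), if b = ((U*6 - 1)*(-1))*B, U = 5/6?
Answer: 43366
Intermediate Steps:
U = ⅚ (U = 5*(⅙) = ⅚ ≈ 0.83333)
b = 4 (b = (((⅚)*6 - 1)*(-1))*(-1) = ((5 - 1)*(-1))*(-1) = (4*(-1))*(-1) = -4*(-1) = 4)
b + 73*((-10 - 1)*((3*(-3))*6)) = 4 + 73*((-10 - 1)*((3*(-3))*6)) = 4 + 73*(-(-99)*6) = 4 + 73*(-11*(-54)) = 4 + 73*594 = 4 + 43362 = 43366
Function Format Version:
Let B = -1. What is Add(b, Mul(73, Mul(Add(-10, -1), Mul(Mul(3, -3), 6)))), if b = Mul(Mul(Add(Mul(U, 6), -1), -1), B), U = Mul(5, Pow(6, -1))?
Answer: 43366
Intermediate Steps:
U = Rational(5, 6) (U = Mul(5, Rational(1, 6)) = Rational(5, 6) ≈ 0.83333)
b = 4 (b = Mul(Mul(Add(Mul(Rational(5, 6), 6), -1), -1), -1) = Mul(Mul(Add(5, -1), -1), -1) = Mul(Mul(4, -1), -1) = Mul(-4, -1) = 4)
Add(b, Mul(73, Mul(Add(-10, -1), Mul(Mul(3, -3), 6)))) = Add(4, Mul(73, Mul(Add(-10, -1), Mul(Mul(3, -3), 6)))) = Add(4, Mul(73, Mul(-11, Mul(-9, 6)))) = Add(4, Mul(73, Mul(-11, -54))) = Add(4, Mul(73, 594)) = Add(4, 43362) = 43366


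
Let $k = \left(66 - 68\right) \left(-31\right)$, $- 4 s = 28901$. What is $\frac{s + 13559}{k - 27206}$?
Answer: $- \frac{2815}{12064} \approx -0.23334$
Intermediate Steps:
$s = - \frac{28901}{4}$ ($s = \left(- \frac{1}{4}\right) 28901 = - \frac{28901}{4} \approx -7225.3$)
$k = 62$ ($k = \left(-2\right) \left(-31\right) = 62$)
$\frac{s + 13559}{k - 27206} = \frac{- \frac{28901}{4} + 13559}{62 - 27206} = \frac{25335}{4 \left(-27144\right)} = \frac{25335}{4} \left(- \frac{1}{27144}\right) = - \frac{2815}{12064}$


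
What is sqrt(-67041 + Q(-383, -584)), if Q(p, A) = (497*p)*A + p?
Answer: 2*sqrt(27774390) ≈ 10540.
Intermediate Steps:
Q(p, A) = p + 497*A*p (Q(p, A) = 497*A*p + p = p + 497*A*p)
sqrt(-67041 + Q(-383, -584)) = sqrt(-67041 - 383*(1 + 497*(-584))) = sqrt(-67041 - 383*(1 - 290248)) = sqrt(-67041 - 383*(-290247)) = sqrt(-67041 + 111164601) = sqrt(111097560) = 2*sqrt(27774390)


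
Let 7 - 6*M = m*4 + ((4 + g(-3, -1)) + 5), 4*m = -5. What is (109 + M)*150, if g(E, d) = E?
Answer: 16500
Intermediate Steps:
m = -5/4 (m = (¼)*(-5) = -5/4 ≈ -1.2500)
M = 1 (M = 7/6 - (-5/4*4 + ((4 - 3) + 5))/6 = 7/6 - (-5 + (1 + 5))/6 = 7/6 - (-5 + 6)/6 = 7/6 - ⅙*1 = 7/6 - ⅙ = 1)
(109 + M)*150 = (109 + 1)*150 = 110*150 = 16500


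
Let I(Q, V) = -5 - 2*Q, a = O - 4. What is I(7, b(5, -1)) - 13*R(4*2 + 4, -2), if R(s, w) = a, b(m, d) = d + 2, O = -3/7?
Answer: 270/7 ≈ 38.571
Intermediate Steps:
O = -3/7 (O = -3*1/7 = -3/7 ≈ -0.42857)
b(m, d) = 2 + d
a = -31/7 (a = -3/7 - 4 = -31/7 ≈ -4.4286)
R(s, w) = -31/7
I(7, b(5, -1)) - 13*R(4*2 + 4, -2) = (-5 - 2*7) - 13*(-31/7) = (-5 - 14) + 403/7 = -19 + 403/7 = 270/7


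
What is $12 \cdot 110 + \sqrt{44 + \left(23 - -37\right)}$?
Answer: $1320 + 2 \sqrt{26} \approx 1330.2$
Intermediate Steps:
$12 \cdot 110 + \sqrt{44 + \left(23 - -37\right)} = 1320 + \sqrt{44 + \left(23 + 37\right)} = 1320 + \sqrt{44 + 60} = 1320 + \sqrt{104} = 1320 + 2 \sqrt{26}$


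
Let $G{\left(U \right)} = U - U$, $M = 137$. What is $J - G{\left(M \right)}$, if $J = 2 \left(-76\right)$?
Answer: $-152$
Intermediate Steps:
$G{\left(U \right)} = 0$
$J = -152$
$J - G{\left(M \right)} = -152 - 0 = -152 + 0 = -152$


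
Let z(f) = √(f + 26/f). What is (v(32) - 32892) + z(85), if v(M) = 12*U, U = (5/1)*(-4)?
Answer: -33132 + √616335/85 ≈ -33123.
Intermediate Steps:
U = -20 (U = (5*1)*(-4) = 5*(-4) = -20)
v(M) = -240 (v(M) = 12*(-20) = -240)
(v(32) - 32892) + z(85) = (-240 - 32892) + √(85 + 26/85) = -33132 + √(85 + 26*(1/85)) = -33132 + √(85 + 26/85) = -33132 + √(7251/85) = -33132 + √616335/85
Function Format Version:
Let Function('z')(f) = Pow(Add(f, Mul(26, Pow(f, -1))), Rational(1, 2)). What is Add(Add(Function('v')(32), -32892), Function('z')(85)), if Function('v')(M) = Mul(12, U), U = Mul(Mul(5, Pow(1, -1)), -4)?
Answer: Add(-33132, Mul(Rational(1, 85), Pow(616335, Rational(1, 2)))) ≈ -33123.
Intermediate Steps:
U = -20 (U = Mul(Mul(5, 1), -4) = Mul(5, -4) = -20)
Function('v')(M) = -240 (Function('v')(M) = Mul(12, -20) = -240)
Add(Add(Function('v')(32), -32892), Function('z')(85)) = Add(Add(-240, -32892), Pow(Add(85, Mul(26, Pow(85, -1))), Rational(1, 2))) = Add(-33132, Pow(Add(85, Mul(26, Rational(1, 85))), Rational(1, 2))) = Add(-33132, Pow(Add(85, Rational(26, 85)), Rational(1, 2))) = Add(-33132, Pow(Rational(7251, 85), Rational(1, 2))) = Add(-33132, Mul(Rational(1, 85), Pow(616335, Rational(1, 2))))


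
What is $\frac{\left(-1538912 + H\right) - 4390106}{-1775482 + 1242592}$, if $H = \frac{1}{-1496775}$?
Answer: $\frac{8874405916951}{797616429750} \approx 11.126$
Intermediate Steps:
$H = - \frac{1}{1496775} \approx -6.681 \cdot 10^{-7}$
$\frac{\left(-1538912 + H\right) - 4390106}{-1775482 + 1242592} = \frac{\left(-1538912 - \frac{1}{1496775}\right) - 4390106}{-1775482 + 1242592} = \frac{- \frac{2303405008801}{1496775} - 4390106}{-532890} = \left(- \frac{8874405916951}{1496775}\right) \left(- \frac{1}{532890}\right) = \frac{8874405916951}{797616429750}$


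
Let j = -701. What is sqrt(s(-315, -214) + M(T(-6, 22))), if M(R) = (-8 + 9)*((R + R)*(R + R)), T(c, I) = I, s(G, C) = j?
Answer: sqrt(1235) ≈ 35.143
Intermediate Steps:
s(G, C) = -701
M(R) = 4*R**2 (M(R) = 1*((2*R)*(2*R)) = 1*(4*R**2) = 4*R**2)
sqrt(s(-315, -214) + M(T(-6, 22))) = sqrt(-701 + 4*22**2) = sqrt(-701 + 4*484) = sqrt(-701 + 1936) = sqrt(1235)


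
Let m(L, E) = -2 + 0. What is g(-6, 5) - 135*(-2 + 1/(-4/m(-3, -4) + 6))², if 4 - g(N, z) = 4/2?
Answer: -30247/64 ≈ -472.61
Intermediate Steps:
m(L, E) = -2
g(N, z) = 2 (g(N, z) = 4 - 4/2 = 4 - 1*2 = 4 - 2 = 2)
g(-6, 5) - 135*(-2 + 1/(-4/m(-3, -4) + 6))² = 2 - 135*(-2 + 1/(-4/(-2) + 6))² = 2 - 135*(-2 + 1/(-4*(-½) + 6))² = 2 - 135*(-2 + 1/(2 + 6))² = 2 - 135*(-2 + 1/8)² = 2 - 135*(-2 + ⅛)² = 2 - 135*(-15/8)² = 2 - 135*225/64 = 2 - 30375/64 = -30247/64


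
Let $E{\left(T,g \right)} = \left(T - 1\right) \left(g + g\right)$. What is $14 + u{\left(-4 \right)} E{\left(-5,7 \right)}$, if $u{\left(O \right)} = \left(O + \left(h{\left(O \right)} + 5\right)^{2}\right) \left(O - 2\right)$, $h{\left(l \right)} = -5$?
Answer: $-2002$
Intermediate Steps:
$E{\left(T,g \right)} = 2 g \left(-1 + T\right)$ ($E{\left(T,g \right)} = \left(-1 + T\right) 2 g = 2 g \left(-1 + T\right)$)
$u{\left(O \right)} = O \left(-2 + O\right)$ ($u{\left(O \right)} = \left(O + \left(-5 + 5\right)^{2}\right) \left(O - 2\right) = \left(O + 0^{2}\right) \left(-2 + O\right) = \left(O + 0\right) \left(-2 + O\right) = O \left(-2 + O\right)$)
$14 + u{\left(-4 \right)} E{\left(-5,7 \right)} = 14 + - 4 \left(-2 - 4\right) 2 \cdot 7 \left(-1 - 5\right) = 14 + \left(-4\right) \left(-6\right) 2 \cdot 7 \left(-6\right) = 14 + 24 \left(-84\right) = 14 - 2016 = -2002$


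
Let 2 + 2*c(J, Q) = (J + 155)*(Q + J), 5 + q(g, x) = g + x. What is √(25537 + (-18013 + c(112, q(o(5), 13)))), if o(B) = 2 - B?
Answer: √92570/2 ≈ 152.13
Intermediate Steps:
q(g, x) = -5 + g + x (q(g, x) = -5 + (g + x) = -5 + g + x)
c(J, Q) = -1 + (155 + J)*(J + Q)/2 (c(J, Q) = -1 + ((J + 155)*(Q + J))/2 = -1 + ((155 + J)*(J + Q))/2 = -1 + (155 + J)*(J + Q)/2)
√(25537 + (-18013 + c(112, q(o(5), 13)))) = √(25537 + (-18013 + (-1 + (½)*112² + (155/2)*112 + 155*(-5 + (2 - 1*5) + 13)/2 + (½)*112*(-5 + (2 - 1*5) + 13)))) = √(25537 + (-18013 + (-1 + (½)*12544 + 8680 + 155*(-5 + (2 - 5) + 13)/2 + (½)*112*(-5 + (2 - 5) + 13)))) = √(25537 + (-18013 + (-1 + 6272 + 8680 + 155*(-5 - 3 + 13)/2 + (½)*112*(-5 - 3 + 13)))) = √(25537 + (-18013 + (-1 + 6272 + 8680 + (155/2)*5 + (½)*112*5))) = √(25537 + (-18013 + (-1 + 6272 + 8680 + 775/2 + 280))) = √(25537 + (-18013 + 31237/2)) = √(25537 - 4789/2) = √(46285/2) = √92570/2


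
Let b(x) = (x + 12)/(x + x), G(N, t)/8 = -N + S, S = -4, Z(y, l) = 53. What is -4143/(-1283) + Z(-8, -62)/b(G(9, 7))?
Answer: 3631237/29509 ≈ 123.06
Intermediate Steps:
G(N, t) = -32 - 8*N (G(N, t) = 8*(-N - 4) = 8*(-4 - N) = -32 - 8*N)
b(x) = (12 + x)/(2*x) (b(x) = (12 + x)/((2*x)) = (12 + x)*(1/(2*x)) = (12 + x)/(2*x))
-4143/(-1283) + Z(-8, -62)/b(G(9, 7)) = -4143/(-1283) + 53/(((12 + (-32 - 8*9))/(2*(-32 - 8*9)))) = -4143*(-1/1283) + 53/(((12 + (-32 - 72))/(2*(-32 - 72)))) = 4143/1283 + 53/(((½)*(12 - 104)/(-104))) = 4143/1283 + 53/(((½)*(-1/104)*(-92))) = 4143/1283 + 53/(23/52) = 4143/1283 + 53*(52/23) = 4143/1283 + 2756/23 = 3631237/29509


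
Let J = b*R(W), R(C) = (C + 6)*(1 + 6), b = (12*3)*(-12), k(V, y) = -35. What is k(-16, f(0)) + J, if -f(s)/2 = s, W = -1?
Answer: -15155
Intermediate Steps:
f(s) = -2*s
b = -432 (b = 36*(-12) = -432)
R(C) = 42 + 7*C (R(C) = (6 + C)*7 = 42 + 7*C)
J = -15120 (J = -432*(42 + 7*(-1)) = -432*(42 - 7) = -432*35 = -15120)
k(-16, f(0)) + J = -35 - 15120 = -15155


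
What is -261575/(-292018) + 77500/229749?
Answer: 82727989675/67090843482 ≈ 1.2331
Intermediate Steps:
-261575/(-292018) + 77500/229749 = -261575*(-1/292018) + 77500*(1/229749) = 261575/292018 + 77500/229749 = 82727989675/67090843482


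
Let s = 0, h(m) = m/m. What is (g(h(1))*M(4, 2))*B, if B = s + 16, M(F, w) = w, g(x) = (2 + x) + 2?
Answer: 160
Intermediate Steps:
h(m) = 1
g(x) = 4 + x
B = 16 (B = 0 + 16 = 16)
(g(h(1))*M(4, 2))*B = ((4 + 1)*2)*16 = (5*2)*16 = 10*16 = 160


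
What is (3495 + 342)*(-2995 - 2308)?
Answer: -20347611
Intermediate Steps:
(3495 + 342)*(-2995 - 2308) = 3837*(-5303) = -20347611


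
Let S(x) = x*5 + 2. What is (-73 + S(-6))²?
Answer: 10201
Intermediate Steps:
S(x) = 2 + 5*x (S(x) = 5*x + 2 = 2 + 5*x)
(-73 + S(-6))² = (-73 + (2 + 5*(-6)))² = (-73 + (2 - 30))² = (-73 - 28)² = (-101)² = 10201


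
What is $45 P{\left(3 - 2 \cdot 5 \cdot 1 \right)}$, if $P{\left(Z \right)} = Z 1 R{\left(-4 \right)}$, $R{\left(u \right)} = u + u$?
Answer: $2520$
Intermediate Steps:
$R{\left(u \right)} = 2 u$
$P{\left(Z \right)} = - 8 Z$ ($P{\left(Z \right)} = Z 1 \cdot 2 \left(-4\right) = Z \left(-8\right) = - 8 Z$)
$45 P{\left(3 - 2 \cdot 5 \cdot 1 \right)} = 45 \left(- 8 \left(3 - 2 \cdot 5 \cdot 1\right)\right) = 45 \left(- 8 \left(3 - 10\right)\right) = 45 \left(\left(-8\right) \left(-7\right)\right) = 45 \cdot 56 = 2520$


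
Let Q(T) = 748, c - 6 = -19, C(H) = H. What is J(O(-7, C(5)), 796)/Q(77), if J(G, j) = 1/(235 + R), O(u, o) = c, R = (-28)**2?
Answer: 1/762212 ≈ 1.3120e-6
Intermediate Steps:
c = -13 (c = 6 - 19 = -13)
R = 784
O(u, o) = -13
J(G, j) = 1/1019 (J(G, j) = 1/(235 + 784) = 1/1019)
J(O(-7, C(5)), 796)/Q(77) = (1/1019)/748 = (1/1019)*(1/748) = 1/762212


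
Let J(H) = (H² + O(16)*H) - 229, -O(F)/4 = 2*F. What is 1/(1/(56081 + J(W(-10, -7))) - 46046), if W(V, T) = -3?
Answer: -56245/2589857269 ≈ -2.1717e-5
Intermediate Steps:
O(F) = -8*F
J(H) = -229 + H² - 128*H (J(H) = (H² + (-8*16)*H) - 229 = (H² - 128*H) - 229 = -229 + H² - 128*H)
1/(1/(56081 + J(W(-10, -7))) - 46046) = 1/(1/(56081 + (-229 + (-3)² - 128*(-3))) - 46046) = 1/(1/(56081 + (-229 + 9 + 384)) - 46046) = 1/(1/(56081 + 164) - 46046) = 1/(1/56245 - 46046) = 1/(-2589857269/56245) = -56245/2589857269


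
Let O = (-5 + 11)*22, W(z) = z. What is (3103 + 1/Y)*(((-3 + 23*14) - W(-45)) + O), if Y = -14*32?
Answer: 43094433/28 ≈ 1.5391e+6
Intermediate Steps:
Y = -448
O = 132 (O = 6*22 = 132)
(3103 + 1/Y)*(((-3 + 23*14) - W(-45)) + O) = (3103 + 1/(-448))*(((-3 + 23*14) - 1*(-45)) + 132) = (3103 - 1/448)*(((-3 + 322) + 45) + 132) = 1390143*((319 + 45) + 132)/448 = 1390143*(364 + 132)/448 = (1390143/448)*496 = 43094433/28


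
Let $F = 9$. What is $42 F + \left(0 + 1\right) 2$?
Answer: $380$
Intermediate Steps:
$42 F + \left(0 + 1\right) 2 = 42 \cdot 9 + \left(0 + 1\right) 2 = 378 + 1 \cdot 2 = 378 + 2 = 380$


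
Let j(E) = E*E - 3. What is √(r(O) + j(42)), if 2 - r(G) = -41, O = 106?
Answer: 2*√451 ≈ 42.474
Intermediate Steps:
j(E) = -3 + E² (j(E) = E² - 3 = -3 + E²)
r(G) = 43 (r(G) = 2 - 1*(-41) = 2 + 41 = 43)
√(r(O) + j(42)) = √(43 + (-3 + 42²)) = √(43 + (-3 + 1764)) = √(43 + 1761) = √1804 = 2*√451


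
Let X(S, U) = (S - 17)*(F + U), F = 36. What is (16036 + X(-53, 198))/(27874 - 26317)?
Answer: -344/1557 ≈ -0.22094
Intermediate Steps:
X(S, U) = (-17 + S)*(36 + U) (X(S, U) = (S - 17)*(36 + U) = (-17 + S)*(36 + U))
(16036 + X(-53, 198))/(27874 - 26317) = (16036 + (-612 - 17*198 + 36*(-53) - 53*198))/(27874 - 26317) = (16036 + (-612 - 3366 - 1908 - 10494))/1557 = (16036 - 16380)*(1/1557) = -344*1/1557 = -344/1557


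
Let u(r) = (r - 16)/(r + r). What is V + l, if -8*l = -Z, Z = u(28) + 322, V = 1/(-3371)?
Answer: 15206469/377552 ≈ 40.276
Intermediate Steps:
V = -1/3371 ≈ -0.00029665
u(r) = (-16 + r)/(2*r) (u(r) = (-16 + r)/((2*r)) = (-16 + r)*(1/(2*r)) = (-16 + r)/(2*r))
Z = 4511/14 (Z = (1/2)*(-16 + 28)/28 + 322 = (1/2)*(1/28)*12 + 322 = 3/14 + 322 = 4511/14 ≈ 322.21)
l = 4511/112 (l = -(-1)*4511/(8*14) = -1/8*(-4511/14) = 4511/112 ≈ 40.277)
V + l = -1/3371 + 4511/112 = 15206469/377552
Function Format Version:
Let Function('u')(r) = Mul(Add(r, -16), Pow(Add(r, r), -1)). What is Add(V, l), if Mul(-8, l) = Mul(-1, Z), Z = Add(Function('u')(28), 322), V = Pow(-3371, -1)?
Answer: Rational(15206469, 377552) ≈ 40.276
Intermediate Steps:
V = Rational(-1, 3371) ≈ -0.00029665
Function('u')(r) = Mul(Rational(1, 2), Pow(r, -1), Add(-16, r)) (Function('u')(r) = Mul(Add(-16, r), Pow(Mul(2, r), -1)) = Mul(Add(-16, r), Mul(Rational(1, 2), Pow(r, -1))) = Mul(Rational(1, 2), Pow(r, -1), Add(-16, r)))
Z = Rational(4511, 14) (Z = Add(Mul(Rational(1, 2), Pow(28, -1), Add(-16, 28)), 322) = Add(Mul(Rational(1, 2), Rational(1, 28), 12), 322) = Add(Rational(3, 14), 322) = Rational(4511, 14) ≈ 322.21)
l = Rational(4511, 112) (l = Mul(Rational(-1, 8), Mul(-1, Rational(4511, 14))) = Mul(Rational(-1, 8), Rational(-4511, 14)) = Rational(4511, 112) ≈ 40.277)
Add(V, l) = Add(Rational(-1, 3371), Rational(4511, 112)) = Rational(15206469, 377552)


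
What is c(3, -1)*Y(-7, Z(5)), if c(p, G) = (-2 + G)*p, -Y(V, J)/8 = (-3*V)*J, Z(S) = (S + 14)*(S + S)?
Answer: 287280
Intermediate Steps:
Z(S) = 2*S*(14 + S) (Z(S) = (14 + S)*(2*S) = 2*S*(14 + S))
Y(V, J) = 24*J*V (Y(V, J) = -8*(-3*V)*J = -(-24)*J*V = 24*J*V)
c(p, G) = p*(-2 + G)
c(3, -1)*Y(-7, Z(5)) = (3*(-2 - 1))*(24*(2*5*(14 + 5))*(-7)) = (3*(-3))*(24*(2*5*19)*(-7)) = -216*190*(-7) = -9*(-31920) = 287280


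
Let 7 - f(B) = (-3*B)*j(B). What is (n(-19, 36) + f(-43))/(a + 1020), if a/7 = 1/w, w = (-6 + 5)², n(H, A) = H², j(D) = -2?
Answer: 626/1027 ≈ 0.60954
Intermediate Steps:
f(B) = 7 - 6*B (f(B) = 7 - (-3*B)*(-2) = 7 - 6*B)
w = 1 (w = (-1)² = 1)
a = 7 (a = 7/1 = 7*1 = 7)
(n(-19, 36) + f(-43))/(a + 1020) = ((-19)² + (7 - 6*(-43)))/(7 + 1020) = (361 + (7 + 258))/1027 = (361 + 265)*(1/1027) = 626*(1/1027) = 626/1027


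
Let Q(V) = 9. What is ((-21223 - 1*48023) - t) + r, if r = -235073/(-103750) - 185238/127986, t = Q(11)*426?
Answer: -1948565027489/26663750 ≈ -73079.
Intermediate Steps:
t = 3834 (t = 9*426 = 3834)
r = 21822511/26663750 (r = -235073*(-1/103750) - 185238*1/127986 = 235073/103750 - 30873/21331 = 21822511/26663750 ≈ 0.81843)
((-21223 - 1*48023) - t) + r = ((-21223 - 1*48023) - 1*3834) + 21822511/26663750 = ((-21223 - 48023) - 3834) + 21822511/26663750 = (-69246 - 3834) + 21822511/26663750 = -73080 + 21822511/26663750 = -1948565027489/26663750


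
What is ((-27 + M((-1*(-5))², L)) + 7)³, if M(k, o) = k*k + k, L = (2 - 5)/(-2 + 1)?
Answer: 250047000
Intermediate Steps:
L = 3 (L = -3/(-1) = -3*(-1) = 3)
M(k, o) = k + k² (M(k, o) = k² + k = k + k²)
((-27 + M((-1*(-5))², L)) + 7)³ = ((-27 + (-1*(-5))²*(1 + (-1*(-5))²)) + 7)³ = ((-27 + 5²*(1 + 5²)) + 7)³ = ((-27 + 25*(1 + 25)) + 7)³ = ((-27 + 25*26) + 7)³ = ((-27 + 650) + 7)³ = (623 + 7)³ = 630³ = 250047000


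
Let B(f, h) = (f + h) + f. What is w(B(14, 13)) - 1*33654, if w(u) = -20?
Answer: -33674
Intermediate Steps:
B(f, h) = h + 2*f
w(B(14, 13)) - 1*33654 = -20 - 1*33654 = -20 - 33654 = -33674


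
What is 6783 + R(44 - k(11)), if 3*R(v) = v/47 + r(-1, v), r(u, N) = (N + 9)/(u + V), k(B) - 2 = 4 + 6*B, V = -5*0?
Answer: 957268/141 ≈ 6789.1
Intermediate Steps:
V = 0
k(B) = 6 + 6*B (k(B) = 2 + (4 + 6*B) = 6 + 6*B)
r(u, N) = (9 + N)/u (r(u, N) = (N + 9)/(u + 0) = (9 + N)/u)
R(v) = -3 - 46*v/141 (R(v) = (v/47 + (9 + v)/(-1))/3 = (v*(1/47) - (9 + v))/3 = (v/47 + (-9 - v))/3 = (-9 - 46*v/47)/3 = -3 - 46*v/141)
6783 + R(44 - k(11)) = 6783 + (-3 - 46*(44 - (6 + 6*11))/141) = 6783 + (-3 - 46*(44 - (6 + 66))/141) = 6783 + (-3 - 46*(44 - 1*72)/141) = 6783 + (-3 - 46*(44 - 72)/141) = 6783 + (-3 - 46/141*(-28)) = 6783 + (-3 + 1288/141) = 6783 + 865/141 = 957268/141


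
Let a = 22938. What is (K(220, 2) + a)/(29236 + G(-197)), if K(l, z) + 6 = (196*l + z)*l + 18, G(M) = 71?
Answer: 3169930/9769 ≈ 324.49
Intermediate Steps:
K(l, z) = 12 + l*(z + 196*l) (K(l, z) = -6 + ((196*l + z)*l + 18) = -6 + ((z + 196*l)*l + 18) = -6 + (l*(z + 196*l) + 18) = -6 + (18 + l*(z + 196*l)) = 12 + l*(z + 196*l))
(K(220, 2) + a)/(29236 + G(-197)) = ((12 + 196*220**2 + 220*2) + 22938)/(29236 + 71) = ((12 + 196*48400 + 440) + 22938)/29307 = ((12 + 9486400 + 440) + 22938)*(1/29307) = (9486852 + 22938)*(1/29307) = 9509790*(1/29307) = 3169930/9769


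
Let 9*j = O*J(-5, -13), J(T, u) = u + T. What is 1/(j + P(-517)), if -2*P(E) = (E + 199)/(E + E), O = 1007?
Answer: -1034/2082635 ≈ -0.00049649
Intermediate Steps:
J(T, u) = T + u
P(E) = -(199 + E)/(4*E) (P(E) = -(E + 199)/(2*(E + E)) = -(199 + E)/(2*(2*E)) = -(199 + E)*1/(2*E)/2 = -(199 + E)/(4*E))
j = -2014 (j = (1007*(-5 - 13))/9 = (1007*(-18))/9 = (⅑)*(-18126) = -2014)
1/(j + P(-517)) = 1/(-2014 + (¼)*(-199 - 1*(-517))/(-517)) = 1/(-2014 + (¼)*(-1/517)*(-199 + 517)) = 1/(-2014 + (¼)*(-1/517)*318) = 1/(-2014 - 159/1034) = 1/(-2082635/1034) = -1034/2082635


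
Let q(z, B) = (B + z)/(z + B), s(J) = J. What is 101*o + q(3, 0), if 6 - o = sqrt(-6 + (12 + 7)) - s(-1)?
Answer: 506 - 101*sqrt(13) ≈ 141.84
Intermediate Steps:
q(z, B) = 1 (q(z, B) = (B + z)/(B + z) = 1)
o = 5 - sqrt(13) (o = 6 - (sqrt(-6 + (12 + 7)) - 1*(-1)) = 6 - (sqrt(-6 + 19) + 1) = 6 - (sqrt(13) + 1) = 6 - (1 + sqrt(13)) = 6 + (-1 - sqrt(13)) = 5 - sqrt(13) ≈ 1.3944)
101*o + q(3, 0) = 101*(5 - sqrt(13)) + 1 = (505 - 101*sqrt(13)) + 1 = 506 - 101*sqrt(13)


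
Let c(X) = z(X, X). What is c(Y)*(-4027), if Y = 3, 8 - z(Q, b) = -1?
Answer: -36243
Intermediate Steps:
z(Q, b) = 9 (z(Q, b) = 8 - 1*(-1) = 8 + 1 = 9)
c(X) = 9
c(Y)*(-4027) = 9*(-4027) = -36243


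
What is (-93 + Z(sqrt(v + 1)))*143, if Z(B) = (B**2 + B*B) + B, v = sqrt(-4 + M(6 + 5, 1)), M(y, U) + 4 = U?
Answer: -13013 + 143*sqrt(1 + I*sqrt(7)) + 286*I*sqrt(7) ≈ -12815.0 + 893.41*I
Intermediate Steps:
M(y, U) = -4 + U
v = I*sqrt(7) (v = sqrt(-4 + (-4 + 1)) = sqrt(-4 - 3) = sqrt(-7) = I*sqrt(7) ≈ 2.6458*I)
Z(B) = B + 2*B**2 (Z(B) = (B**2 + B**2) + B = 2*B**2 + B = B + 2*B**2)
(-93 + Z(sqrt(v + 1)))*143 = (-93 + sqrt(I*sqrt(7) + 1)*(1 + 2*sqrt(I*sqrt(7) + 1)))*143 = (-93 + sqrt(1 + I*sqrt(7))*(1 + 2*sqrt(1 + I*sqrt(7))))*143 = -13299 + 143*sqrt(1 + I*sqrt(7))*(1 + 2*sqrt(1 + I*sqrt(7)))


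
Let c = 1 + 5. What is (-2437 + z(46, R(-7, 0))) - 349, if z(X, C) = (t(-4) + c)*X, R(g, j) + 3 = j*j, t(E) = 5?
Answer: -2280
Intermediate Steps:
R(g, j) = -3 + j**2 (R(g, j) = -3 + j*j = -3 + j**2)
c = 6
z(X, C) = 11*X (z(X, C) = (5 + 6)*X = 11*X)
(-2437 + z(46, R(-7, 0))) - 349 = (-2437 + 11*46) - 349 = (-2437 + 506) - 349 = -1931 - 349 = -2280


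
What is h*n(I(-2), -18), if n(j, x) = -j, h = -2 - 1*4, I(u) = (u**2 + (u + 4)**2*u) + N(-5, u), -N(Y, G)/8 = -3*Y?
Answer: -744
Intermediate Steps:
N(Y, G) = 24*Y (N(Y, G) = -(-24)*Y = 24*Y)
I(u) = -120 + u**2 + u*(4 + u)**2 (I(u) = (u**2 + (u + 4)**2*u) + 24*(-5) = (u**2 + (4 + u)**2*u) - 120 = (u**2 + u*(4 + u)**2) - 120 = -120 + u**2 + u*(4 + u)**2)
h = -6 (h = -2 - 4 = -6)
h*n(I(-2), -18) = -(-6)*(-120 + (-2)**2 - 2*(4 - 2)**2) = -(-6)*(-120 + 4 - 2*2**2) = -(-6)*(-120 + 4 - 2*4) = -(-6)*(-120 + 4 - 8) = -(-6)*(-124) = -6*124 = -744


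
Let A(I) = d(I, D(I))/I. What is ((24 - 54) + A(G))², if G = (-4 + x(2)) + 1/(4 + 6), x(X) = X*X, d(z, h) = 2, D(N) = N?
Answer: 100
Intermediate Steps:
x(X) = X²
G = ⅒ (G = (-4 + 2²) + 1/(4 + 6) = (-4 + 4) + 1/10 = 0 + ⅒ = ⅒ ≈ 0.10000)
A(I) = 2/I
((24 - 54) + A(G))² = ((24 - 54) + 2/(⅒))² = (-30 + 2*10)² = (-30 + 20)² = (-10)² = 100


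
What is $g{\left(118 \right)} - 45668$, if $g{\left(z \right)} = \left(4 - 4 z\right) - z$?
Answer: $-46254$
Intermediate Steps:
$g{\left(z \right)} = 4 - 5 z$
$g{\left(118 \right)} - 45668 = \left(4 - 590\right) - 45668 = -586 - 45668 = -46254$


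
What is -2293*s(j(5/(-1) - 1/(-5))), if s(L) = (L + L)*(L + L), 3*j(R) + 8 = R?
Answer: -37568512/225 ≈ -1.6697e+5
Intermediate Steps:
j(R) = -8/3 + R/3
s(L) = 4*L² (s(L) = (2*L)*(2*L) = 4*L²)
-2293*s(j(5/(-1) - 1/(-5))) = -9172*(-8/3 + (5/(-1) - 1/(-5))/3)² = -9172*(-8/3 + (5*(-1) - 1*(-⅕))/3)² = -9172*(-8/3 + (-5 + ⅕)/3)² = -9172*(-8/3 + (⅓)*(-24/5))² = -9172*(-8/3 - 8/5)² = -9172*(-64/15)² = -9172*4096/225 = -2293*16384/225 = -37568512/225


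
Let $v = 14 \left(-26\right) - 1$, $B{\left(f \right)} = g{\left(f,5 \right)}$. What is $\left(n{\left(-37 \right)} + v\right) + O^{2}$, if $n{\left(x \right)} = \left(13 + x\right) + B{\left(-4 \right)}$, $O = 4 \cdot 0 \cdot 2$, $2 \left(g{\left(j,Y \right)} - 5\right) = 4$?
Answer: $-382$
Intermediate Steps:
$g{\left(j,Y \right)} = 7$ ($g{\left(j,Y \right)} = 5 + \frac{1}{2} \cdot 4 = 5 + 2 = 7$)
$O = 0$ ($O = 0 \cdot 2 = 0$)
$B{\left(f \right)} = 7$
$v = -365$ ($v = -364 - 1 = -365$)
$n{\left(x \right)} = 20 + x$ ($n{\left(x \right)} = \left(13 + x\right) + 7 = 20 + x$)
$\left(n{\left(-37 \right)} + v\right) + O^{2} = \left(\left(20 - 37\right) - 365\right) + 0^{2} = \left(-17 - 365\right) + 0 = -382 + 0 = -382$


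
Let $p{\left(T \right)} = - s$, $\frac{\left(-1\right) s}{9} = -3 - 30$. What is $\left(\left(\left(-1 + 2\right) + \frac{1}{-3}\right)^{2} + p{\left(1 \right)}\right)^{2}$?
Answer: $\frac{7123561}{81} \approx 87945.0$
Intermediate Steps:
$s = 297$ ($s = - 9 \left(-3 - 30\right) = \left(-9\right) \left(-33\right) = 297$)
$p{\left(T \right)} = -297$ ($p{\left(T \right)} = \left(-1\right) 297 = -297$)
$\left(\left(\left(-1 + 2\right) + \frac{1}{-3}\right)^{2} + p{\left(1 \right)}\right)^{2} = \left(\left(\left(-1 + 2\right) + \frac{1}{-3}\right)^{2} - 297\right)^{2} = \left(\left(1 - \frac{1}{3}\right)^{2} - 297\right)^{2} = \left(\left(\frac{2}{3}\right)^{2} - 297\right)^{2} = \left(\frac{4}{9} - 297\right)^{2} = \left(- \frac{2669}{9}\right)^{2} = \frac{7123561}{81}$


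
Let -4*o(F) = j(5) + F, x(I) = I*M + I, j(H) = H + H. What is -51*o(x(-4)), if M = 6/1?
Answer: -459/2 ≈ -229.50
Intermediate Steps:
j(H) = 2*H
M = 6 (M = 6*1 = 6)
x(I) = 7*I (x(I) = I*6 + I = 6*I + I = 7*I)
o(F) = -5/2 - F/4 (o(F) = -(2*5 + F)/4 = -(10 + F)/4 = -5/2 - F/4)
-51*o(x(-4)) = -51*(-5/2 - 7*(-4)/4) = -51*(-5/2 - 1/4*(-28)) = -51*(-5/2 + 7) = -51*9/2 = -459/2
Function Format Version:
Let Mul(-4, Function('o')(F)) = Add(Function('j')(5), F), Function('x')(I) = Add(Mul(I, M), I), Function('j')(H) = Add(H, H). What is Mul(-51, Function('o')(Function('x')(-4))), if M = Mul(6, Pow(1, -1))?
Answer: Rational(-459, 2) ≈ -229.50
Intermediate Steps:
Function('j')(H) = Mul(2, H)
M = 6 (M = Mul(6, 1) = 6)
Function('x')(I) = Mul(7, I) (Function('x')(I) = Add(Mul(I, 6), I) = Add(Mul(6, I), I) = Mul(7, I))
Function('o')(F) = Add(Rational(-5, 2), Mul(Rational(-1, 4), F)) (Function('o')(F) = Mul(Rational(-1, 4), Add(Mul(2, 5), F)) = Mul(Rational(-1, 4), Add(10, F)) = Add(Rational(-5, 2), Mul(Rational(-1, 4), F)))
Mul(-51, Function('o')(Function('x')(-4))) = Mul(-51, Add(Rational(-5, 2), Mul(Rational(-1, 4), Mul(7, -4)))) = Mul(-51, Add(Rational(-5, 2), Mul(Rational(-1, 4), -28))) = Mul(-51, Add(Rational(-5, 2), 7)) = Mul(-51, Rational(9, 2)) = Rational(-459, 2)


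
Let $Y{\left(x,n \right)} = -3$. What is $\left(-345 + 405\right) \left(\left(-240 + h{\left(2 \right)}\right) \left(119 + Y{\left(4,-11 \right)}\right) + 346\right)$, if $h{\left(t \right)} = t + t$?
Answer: $-1621800$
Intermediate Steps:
$h{\left(t \right)} = 2 t$
$\left(-345 + 405\right) \left(\left(-240 + h{\left(2 \right)}\right) \left(119 + Y{\left(4,-11 \right)}\right) + 346\right) = \left(-345 + 405\right) \left(\left(-240 + 2 \cdot 2\right) \left(119 - 3\right) + 346\right) = 60 \left(\left(-240 + 4\right) 116 + 346\right) = 60 \left(\left(-236\right) 116 + 346\right) = 60 \left(-27376 + 346\right) = 60 \left(-27030\right) = -1621800$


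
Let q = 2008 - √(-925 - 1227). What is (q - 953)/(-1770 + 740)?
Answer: -211/206 + I*√538/515 ≈ -1.0243 + 0.045039*I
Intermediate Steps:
q = 2008 - 2*I*√538 (q = 2008 - √(-2152) = 2008 - 2*I*√538 ≈ 2008.0 - 46.39*I)
(q - 953)/(-1770 + 740) = ((2008 - 2*I*√538) - 953)/(-1770 + 740) = (1055 - 2*I*√538)/(-1030) = (1055 - 2*I*√538)*(-1/1030) = -211/206 + I*√538/515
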